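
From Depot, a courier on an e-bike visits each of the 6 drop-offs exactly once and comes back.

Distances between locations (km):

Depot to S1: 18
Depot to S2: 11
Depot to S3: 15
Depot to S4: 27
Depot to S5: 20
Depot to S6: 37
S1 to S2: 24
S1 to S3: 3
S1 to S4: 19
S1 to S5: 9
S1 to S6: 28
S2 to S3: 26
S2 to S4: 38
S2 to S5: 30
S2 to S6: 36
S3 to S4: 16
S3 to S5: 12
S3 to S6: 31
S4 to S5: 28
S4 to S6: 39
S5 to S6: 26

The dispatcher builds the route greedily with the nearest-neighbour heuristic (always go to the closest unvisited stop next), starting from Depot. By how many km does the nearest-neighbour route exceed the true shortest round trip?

Depot: S2=11, S3=15, S1=18, S5=20, S4=27, S6=37 ⇒ S2
S2: S1=24, S3=26, S5=30, S6=36, S4=38 ⇒ S1
S1: S3=3, S5=9, S4=19, S6=28 ⇒ S3
S3: S5=12, S4=16, S6=31 ⇒ S5
S5: S6=26, S4=28 ⇒ S6
S6: S4=39 ⇒ S4
NN route Depot → S2 → S1 → S3 → S5 → S6 → S4 → Depot costs 142.
Optimal: Depot → S2 → S6 → S5 → S1 → S3 → S4 → Depot costs 128 (by enumerating all 360 distinct tours).
Excess = 142 − 128 = 14.

The nearest-neighbour route is 14 km longer than optimal.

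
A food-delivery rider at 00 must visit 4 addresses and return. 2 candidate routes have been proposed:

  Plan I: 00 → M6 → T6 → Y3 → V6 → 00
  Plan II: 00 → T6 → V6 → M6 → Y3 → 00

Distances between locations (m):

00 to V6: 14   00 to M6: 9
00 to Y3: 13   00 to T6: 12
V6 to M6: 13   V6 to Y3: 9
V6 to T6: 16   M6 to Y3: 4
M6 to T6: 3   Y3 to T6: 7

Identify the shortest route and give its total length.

Shortest is Plan I, total 42 m.

Plan I: 9 + 3 + 7 + 9 + 14 = 42
Plan II: 12 + 16 + 13 + 4 + 13 = 58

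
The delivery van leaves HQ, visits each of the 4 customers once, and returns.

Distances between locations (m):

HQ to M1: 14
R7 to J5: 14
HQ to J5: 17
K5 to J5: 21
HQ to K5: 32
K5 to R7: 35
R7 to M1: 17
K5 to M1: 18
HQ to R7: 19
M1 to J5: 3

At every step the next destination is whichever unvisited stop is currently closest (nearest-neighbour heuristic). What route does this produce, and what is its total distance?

Total distance 98 m via the nearest-neighbour route HQ → M1 → J5 → R7 → K5 → HQ.

From HQ: distances to unvisited — M1=14, J5=17, R7=19, K5=32. Nearest is M1 (14).
From M1: distances to unvisited — J5=3, R7=17, K5=18. Nearest is J5 (3).
From J5: distances to unvisited — R7=14, K5=21. Nearest is R7 (14).
From R7: distances to unvisited — K5=35. Nearest is K5 (35).
Return K5→HQ: 32.
Total = 14 + 3 + 14 + 35 + 32 = 98.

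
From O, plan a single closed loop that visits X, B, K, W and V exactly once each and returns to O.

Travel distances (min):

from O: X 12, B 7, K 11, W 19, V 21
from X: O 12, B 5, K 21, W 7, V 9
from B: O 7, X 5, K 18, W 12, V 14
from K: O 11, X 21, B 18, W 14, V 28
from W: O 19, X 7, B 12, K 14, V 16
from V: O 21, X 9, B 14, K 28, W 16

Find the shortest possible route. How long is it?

Minimum total distance: 62 min.

O - X - B - K - W - V - O: 12+5+18+14+16+21 = 86
O - X - B - K - V - W - O: 12+5+18+28+16+19 = 98
O - X - B - W - K - V - O: 12+5+12+14+28+21 = 92
O - X - B - W - V - K - O: 12+5+12+16+28+11 = 84
O - X - B - V - K - W - O: 12+5+14+28+14+19 = 92
O - X - B - V - W - K - O: 12+5+14+16+14+11 = 72
O - X - K - B - W - V - O: 12+21+18+12+16+21 = 100
O - X - K - B - V - W - O: 12+21+18+14+16+19 = 100
O - X - K - W - B - V - O: 12+21+14+12+14+21 = 94
O - X - K - W - V - B - O: 12+21+14+16+14+7 = 84
O - X - K - V - B - W - O: 12+21+28+14+12+19 = 106
O - X - K - V - W - B - O: 12+21+28+16+12+7 = 96
O - X - W - B - K - V - O: 12+7+12+18+28+21 = 98
O - X - W - B - V - K - O: 12+7+12+14+28+11 = 84
… (46 more)
O - B - X - V - W - K - O: 7+5+9+16+14+11 = 62  ← best
The minimum is 62.
One optimal route: O → B → X → V → W → K → O (or its reverse).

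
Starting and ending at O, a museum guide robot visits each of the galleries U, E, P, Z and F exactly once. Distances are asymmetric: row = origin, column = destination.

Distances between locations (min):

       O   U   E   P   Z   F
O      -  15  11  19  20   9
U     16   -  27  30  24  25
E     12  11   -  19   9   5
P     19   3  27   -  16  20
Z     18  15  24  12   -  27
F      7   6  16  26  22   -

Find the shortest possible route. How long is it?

65 min — the shortest possible round trip.

O - U - E - P - Z - F - O: 15+27+19+16+27+7 = 111
O - U - E - P - F - Z - O: 15+27+19+20+22+18 = 121
O - U - E - Z - P - F - O: 15+27+9+12+20+7 = 90
O - U - E - Z - F - P - O: 15+27+9+27+26+19 = 123
O - U - E - F - P - Z - O: 15+27+5+26+16+18 = 107
O - U - E - F - Z - P - O: 15+27+5+22+12+19 = 100
O - U - P - E - Z - F - O: 15+30+27+9+27+7 = 115
O - U - P - E - F - Z - O: 15+30+27+5+22+18 = 117
O - U - P - Z - E - F - O: 15+30+16+24+5+7 = 97
O - U - P - Z - F - E - O: 15+30+16+27+16+12 = 116
O - U - P - F - E - Z - O: 15+30+20+16+9+18 = 108
O - U - P - F - Z - E - O: 15+30+20+22+24+12 = 123
O - U - Z - E - P - F - O: 15+24+24+19+20+7 = 109
O - U - Z - E - F - P - O: 15+24+24+5+26+19 = 113
… (106 more)
O - F - E - Z - P - U - O: 9+16+9+12+3+16 = 65  ← best
The minimum is 65.
One optimal route: O → F → E → Z → P → U → O.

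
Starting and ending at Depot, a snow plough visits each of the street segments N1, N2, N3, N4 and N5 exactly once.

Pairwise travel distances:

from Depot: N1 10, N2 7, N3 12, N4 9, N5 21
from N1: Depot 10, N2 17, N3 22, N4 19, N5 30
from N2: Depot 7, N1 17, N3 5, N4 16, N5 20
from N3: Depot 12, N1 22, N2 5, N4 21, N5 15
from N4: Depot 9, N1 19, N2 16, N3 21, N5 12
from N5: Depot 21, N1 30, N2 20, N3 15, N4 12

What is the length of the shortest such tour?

Shortest round trip = 68.

With 5 stops there are 5!/2 = 60 distinct round trips (a route and its reverse cost the same).
Depot-N1-N2-N3-N4-N5-Depot: 10+17+5+21+12+21 = 86
Depot-N1-N2-N3-N5-N4-Depot: 10+17+5+15+12+9 = 68
Depot-N1-N2-N4-N3-N5-Depot: 10+17+16+21+15+21 = 100
Depot-N1-N2-N4-N5-N3-Depot: 10+17+16+12+15+12 = 82
Depot-N1-N2-N5-N3-N4-Depot: 10+17+20+15+21+9 = 92
Depot-N1-N2-N5-N4-N3-Depot: 10+17+20+12+21+12 = 92
Depot-N1-N3-N2-N4-N5-Depot: 10+22+5+16+12+21 = 86
Depot-N1-N3-N2-N5-N4-Depot: 10+22+5+20+12+9 = 78
Depot-N1-N3-N4-N2-N5-Depot: 10+22+21+16+20+21 = 110
Depot-N1-N3-N4-N5-N2-Depot: 10+22+21+12+20+7 = 92
Depot-N1-N3-N5-N2-N4-Depot: 10+22+15+20+16+9 = 92
Depot-N1-N3-N5-N4-N2-Depot: 10+22+15+12+16+7 = 82
Depot-N1-N4-N2-N3-N5-Depot: 10+19+16+5+15+21 = 86
Depot-N1-N4-N2-N5-N3-Depot: 10+19+16+20+15+12 = 92
… (46 more)
The minimum is 68.
One optimal route: Depot → N1 → N2 → N3 → N5 → N4 → Depot (or its reverse).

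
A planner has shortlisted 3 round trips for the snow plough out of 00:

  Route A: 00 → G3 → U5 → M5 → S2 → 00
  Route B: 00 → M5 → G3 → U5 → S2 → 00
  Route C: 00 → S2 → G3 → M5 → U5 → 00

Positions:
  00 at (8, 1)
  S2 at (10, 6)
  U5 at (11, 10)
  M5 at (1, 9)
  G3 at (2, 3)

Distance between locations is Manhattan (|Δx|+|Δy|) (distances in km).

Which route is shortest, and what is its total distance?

Route A: 8 + 16 + 11 + 12 + 7 = 54
Route B: 15 + 7 + 16 + 5 + 7 = 50
Route C: 7 + 11 + 7 + 11 + 12 = 48

48 km — Route C is the shortest.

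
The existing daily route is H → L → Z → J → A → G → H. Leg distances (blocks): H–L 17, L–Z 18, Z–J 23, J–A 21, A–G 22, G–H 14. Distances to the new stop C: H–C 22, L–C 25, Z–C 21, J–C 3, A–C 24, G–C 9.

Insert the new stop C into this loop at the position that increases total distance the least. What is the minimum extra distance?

Insertion cost between consecutive stops i–j is d(i,C) + d(C,j) − d(i,j):
  between H and L: 22 + 25 − 17 = 30
  between L and Z: 25 + 21 − 18 = 28
  between Z and J: 21 + 3 − 23 = 1
  between J and A: 3 + 24 − 21 = 6
  between A and G: 24 + 9 − 22 = 11
  between G and H: 9 + 22 − 14 = 17
Cheapest insertion is between Z and J, adding 1.
New total = 115 + 1 = 116.

Minimum extra distance: 1 blocks, inserting C between Z and J.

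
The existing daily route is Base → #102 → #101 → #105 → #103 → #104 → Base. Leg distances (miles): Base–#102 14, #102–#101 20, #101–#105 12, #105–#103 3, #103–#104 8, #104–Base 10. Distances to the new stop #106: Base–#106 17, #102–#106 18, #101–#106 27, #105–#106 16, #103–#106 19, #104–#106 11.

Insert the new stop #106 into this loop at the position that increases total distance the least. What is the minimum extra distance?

Adding 18 miles by placing #106 on the #104–Base leg.

Insertion cost between consecutive stops i–j is d(i,#106) + d(#106,j) − d(i,j):
  between Base and #102: 17 + 18 − 14 = 21
  between #102 and #101: 18 + 27 − 20 = 25
  between #101 and #105: 27 + 16 − 12 = 31
  between #105 and #103: 16 + 19 − 3 = 32
  between #103 and #104: 19 + 11 − 8 = 22
  between #104 and Base: 11 + 17 − 10 = 18
Cheapest insertion is between #104 and Base, adding 18.
New total = 67 + 18 = 85.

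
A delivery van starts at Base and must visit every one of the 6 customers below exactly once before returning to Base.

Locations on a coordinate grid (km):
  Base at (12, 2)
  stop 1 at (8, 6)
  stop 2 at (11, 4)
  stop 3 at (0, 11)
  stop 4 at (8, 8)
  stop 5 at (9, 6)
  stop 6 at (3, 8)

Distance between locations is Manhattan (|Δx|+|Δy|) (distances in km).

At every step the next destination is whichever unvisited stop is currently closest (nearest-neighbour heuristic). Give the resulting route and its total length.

At Base the remaining stops are stop 2 3, stop 5 7, stop 1 8, stop 4 10, stop 6 15, stop 3 21; go to stop 2.
At stop 2 the remaining stops are stop 5 4, stop 1 5, stop 4 7, stop 6 12, stop 3 18; go to stop 5.
At stop 5 the remaining stops are stop 1 1, stop 4 3, stop 6 8, stop 3 14; go to stop 1.
At stop 1 the remaining stops are stop 4 2, stop 6 7, stop 3 13; go to stop 4.
At stop 4 the remaining stops are stop 6 5, stop 3 11; go to stop 6.
At stop 6 the remaining stops are stop 3 6; go to stop 3.
Return stop 3→Base: 21.
Total = 3 + 4 + 1 + 2 + 5 + 6 + 21 = 42.

Nearest-neighbour total = 42 km; route Base → stop 2 → stop 5 → stop 1 → stop 4 → stop 6 → stop 3 → Base.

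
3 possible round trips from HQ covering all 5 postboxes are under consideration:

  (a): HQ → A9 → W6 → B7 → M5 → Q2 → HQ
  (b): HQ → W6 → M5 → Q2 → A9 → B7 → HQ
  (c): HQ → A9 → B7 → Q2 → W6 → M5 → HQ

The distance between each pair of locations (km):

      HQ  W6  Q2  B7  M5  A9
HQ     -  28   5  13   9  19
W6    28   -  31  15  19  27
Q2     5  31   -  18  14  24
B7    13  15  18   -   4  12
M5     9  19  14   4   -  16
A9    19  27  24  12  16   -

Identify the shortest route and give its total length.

Shortest is (a), total 84 km.

(a): 19 + 27 + 15 + 4 + 14 + 5 = 84
(b): 28 + 19 + 14 + 24 + 12 + 13 = 110
(c): 19 + 12 + 18 + 31 + 19 + 9 = 108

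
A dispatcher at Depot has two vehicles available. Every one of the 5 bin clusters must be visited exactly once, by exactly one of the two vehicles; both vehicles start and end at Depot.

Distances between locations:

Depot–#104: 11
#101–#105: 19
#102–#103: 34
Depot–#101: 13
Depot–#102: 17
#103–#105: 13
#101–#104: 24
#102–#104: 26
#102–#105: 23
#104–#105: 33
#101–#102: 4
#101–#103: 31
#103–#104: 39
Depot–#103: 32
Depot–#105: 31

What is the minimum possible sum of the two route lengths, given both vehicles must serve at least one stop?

107 — the smallest possible combined total.

Try each way of splitting the stops between the two vehicles (each non-empty) and, for each split, find the best tour for each vehicle:
  {#101} + {#102, #103, #104, #105}: 26 + 103 = 129
  {#102} + {#101, #103, #104, #105}: 34 + 95 = 129
  {#101, #102} + {#103, #104, #105}: 34 + 89 = 123
  {#103} + {#101, #102, #104, #105}: 64 + 84 = 148
  {#101, #103} + {#102, #104, #105}: 76 + 84 = 160
  {#102, #103} + {#101, #104, #105}: 83 + 76 = 159
  … (15 splits in total)
  {#104} + {#101, #102, #103, #105}: 22 + 85 = 107  ← best
Best: vehicle 1 Depot → #104 → Depot = 22; vehicle 2 Depot → #101 → #102 → #105 → #103 → Depot = 85; combined 107.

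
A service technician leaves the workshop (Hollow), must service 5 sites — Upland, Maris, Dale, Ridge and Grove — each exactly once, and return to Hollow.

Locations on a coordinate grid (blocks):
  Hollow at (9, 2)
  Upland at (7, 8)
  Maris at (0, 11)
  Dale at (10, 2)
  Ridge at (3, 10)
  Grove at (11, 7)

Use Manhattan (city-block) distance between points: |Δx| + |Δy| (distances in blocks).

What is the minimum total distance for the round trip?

There are 60 distinct closed tours to check (reversals are equivalent).
Hollow→Upland→Maris→Dale→Ridge→Grove→Hollow: 8+10+19+15+11+7 = 70
Hollow→Upland→Maris→Dale→Grove→Ridge→Hollow: 8+10+19+6+11+14 = 68
Hollow→Upland→Maris→Ridge→Dale→Grove→Hollow: 8+10+4+15+6+7 = 50
Hollow→Upland→Maris→Ridge→Grove→Dale→Hollow: 8+10+4+11+6+1 = 40
Hollow→Upland→Maris→Grove→Dale→Ridge→Hollow: 8+10+15+6+15+14 = 68
Hollow→Upland→Maris→Grove→Ridge→Dale→Hollow: 8+10+15+11+15+1 = 60
Hollow→Upland→Dale→Maris→Ridge→Grove→Hollow: 8+9+19+4+11+7 = 58
Hollow→Upland→Dale→Maris→Grove→Ridge→Hollow: 8+9+19+15+11+14 = 76
Hollow→Upland→Dale→Ridge→Maris→Grove→Hollow: 8+9+15+4+15+7 = 58
Hollow→Upland→Dale→Ridge→Grove→Maris→Hollow: 8+9+15+11+15+18 = 76
Hollow→Upland→Dale→Grove→Maris→Ridge→Hollow: 8+9+6+15+4+14 = 56
Hollow→Upland→Dale→Grove→Ridge→Maris→Hollow: 8+9+6+11+4+18 = 56
Hollow→Upland→Ridge→Maris→Dale→Grove→Hollow: 8+6+4+19+6+7 = 50
Hollow→Upland→Ridge→Maris→Grove→Dale→Hollow: 8+6+4+15+6+1 = 40
… (46 more)
The minimum is 40.
One optimal route: Hollow → Upland → Maris → Ridge → Grove → Dale → Hollow (or its reverse).

Shortest round trip = 40 blocks.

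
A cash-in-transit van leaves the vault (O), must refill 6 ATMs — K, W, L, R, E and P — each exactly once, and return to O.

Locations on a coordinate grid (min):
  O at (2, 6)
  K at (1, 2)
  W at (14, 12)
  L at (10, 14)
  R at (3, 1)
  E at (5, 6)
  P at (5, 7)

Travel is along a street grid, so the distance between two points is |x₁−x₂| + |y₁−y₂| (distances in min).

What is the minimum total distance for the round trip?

52 min — the shortest possible round trip.

With 6 stops there are 6!/2 = 360 distinct round trips (a route and its reverse cost the same).
O→K→W→L→R→E→P→O: 5+23+6+20+7+1+4 = 66
O→K→W→L→R→P→E→O: 5+23+6+20+8+1+3 = 66
O→K→W→L→E→R→P→O: 5+23+6+13+7+8+4 = 66
O→K→W→L→E→P→R→O: 5+23+6+13+1+8+6 = 62
O→K→W→L→P→R→E→O: 5+23+6+12+8+7+3 = 64
O→K→W→L→P→E→R→O: 5+23+6+12+1+7+6 = 60
O→K→W→R→L→E→P→O: 5+23+22+20+13+1+4 = 88
O→K→W→R→L→P→E→O: 5+23+22+20+12+1+3 = 86
… (352 more)
O→K→R→W→L→P→E→O: 5+3+22+6+12+1+3 = 52  ← best
The minimum is 52.
One optimal route: O → K → R → W → L → P → E → O (or its reverse).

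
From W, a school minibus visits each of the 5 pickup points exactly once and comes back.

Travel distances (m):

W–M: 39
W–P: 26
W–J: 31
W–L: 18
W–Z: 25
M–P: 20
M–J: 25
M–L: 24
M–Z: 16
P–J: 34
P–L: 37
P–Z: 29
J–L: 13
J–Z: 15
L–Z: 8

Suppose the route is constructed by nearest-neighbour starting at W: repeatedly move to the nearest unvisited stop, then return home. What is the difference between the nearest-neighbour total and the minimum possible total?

W: L=18, Z=25, P=26, J=31, M=39 ⇒ L
L: Z=8, J=13, M=24, P=37 ⇒ Z
Z: J=15, M=16, P=29 ⇒ J
J: M=25, P=34 ⇒ M
M: P=20 ⇒ P
NN route W → L → Z → J → M → P → W costs 112.
Optimal: W → P → M → Z → J → L → W costs 108 (by enumerating all 60 distinct tours).
Excess = 112 − 108 = 4.

Excess over optimum: 4 m.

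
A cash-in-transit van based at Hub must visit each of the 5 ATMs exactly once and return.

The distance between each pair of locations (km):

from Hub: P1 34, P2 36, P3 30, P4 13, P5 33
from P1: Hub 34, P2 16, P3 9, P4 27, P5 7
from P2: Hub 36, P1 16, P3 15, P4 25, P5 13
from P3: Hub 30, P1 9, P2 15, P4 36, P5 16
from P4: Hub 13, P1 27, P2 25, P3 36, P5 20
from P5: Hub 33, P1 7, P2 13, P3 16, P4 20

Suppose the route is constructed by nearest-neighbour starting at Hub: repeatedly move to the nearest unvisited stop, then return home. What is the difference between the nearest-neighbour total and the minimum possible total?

The nearest-neighbour route is 3 km longer than optimal.

From Hub: P4=13, P3=30, P5=33, P1=34, P2=36 → choose P4 (13).
From P4: P5=20, P2=25, P1=27, P3=36 → choose P5 (20).
From P5: P1=7, P2=13, P3=16 → choose P1 (7).
From P1: P3=9, P2=16 → choose P3 (9).
From P3: P2=15 → choose P2 (15).
NN route Hub → P4 → P5 → P1 → P3 → P2 → Hub costs 100.
Optimal: Hub → P3 → P1 → P5 → P2 → P4 → Hub costs 97 (by enumerating all 60 distinct tours).
Excess = 100 − 97 = 3.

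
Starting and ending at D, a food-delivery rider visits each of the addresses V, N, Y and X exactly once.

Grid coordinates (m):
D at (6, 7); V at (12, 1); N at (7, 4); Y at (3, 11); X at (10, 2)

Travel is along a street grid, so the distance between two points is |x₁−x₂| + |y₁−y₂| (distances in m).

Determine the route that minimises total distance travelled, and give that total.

There are 12 distinct closed tours to check (reversals are equivalent).
D→V→N→Y→X→D: 12+8+11+16+9 = 56
D→V→N→X→Y→D: 12+8+5+16+7 = 48
D→V→Y→N→X→D: 12+19+11+5+9 = 56
D→V→Y→X→N→D: 12+19+16+5+4 = 56
D→V→X→N→Y→D: 12+3+5+11+7 = 38
D→V→X→Y→N→D: 12+3+16+11+4 = 46
D→N→V→Y→X→D: 4+8+19+16+9 = 56
D→N→V→X→Y→D: 4+8+3+16+7 = 38
D→N→Y→V→X→D: 4+11+19+3+9 = 46
D→N→X→V→Y→D: 4+5+3+19+7 = 38
D→Y→V→N→X→D: 7+19+8+5+9 = 48
D→Y→N→V→X→D: 7+11+8+3+9 = 38
The minimum is 38.
One optimal route: D → V → X → N → Y → D (or its reverse).

Shortest round trip = 38 m.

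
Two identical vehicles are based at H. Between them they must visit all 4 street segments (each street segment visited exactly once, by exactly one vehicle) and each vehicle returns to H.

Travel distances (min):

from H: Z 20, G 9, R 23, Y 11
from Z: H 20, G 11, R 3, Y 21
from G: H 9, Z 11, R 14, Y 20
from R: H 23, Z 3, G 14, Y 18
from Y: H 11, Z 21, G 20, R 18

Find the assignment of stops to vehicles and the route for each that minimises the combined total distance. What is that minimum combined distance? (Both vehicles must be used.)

Try each way of splitting the stops between the two vehicles (each non-empty) and, for each split, find the best tour for each vehicle:
  {Z} + {G, R, Y}: 40 + 52 = 92
  {G} + {Z, R, Y}: 18 + 52 = 70
  {Z, G} + {R, Y}: 40 + 52 = 92
  {R} + {Z, G, Y}: 46 + 52 = 98
  {Z, R} + {G, Y}: 46 + 40 = 86
  {G, R} + {Z, Y}: 46 + 52 = 98
  … (7 splits in total)
  {Z, G, R} + {Y}: 46 + 22 = 68  ← best
Best: vehicle 1 H → Z → R → G → H = 46; vehicle 2 H → Y → H = 22; combined 68.

68 min — the smallest possible combined total.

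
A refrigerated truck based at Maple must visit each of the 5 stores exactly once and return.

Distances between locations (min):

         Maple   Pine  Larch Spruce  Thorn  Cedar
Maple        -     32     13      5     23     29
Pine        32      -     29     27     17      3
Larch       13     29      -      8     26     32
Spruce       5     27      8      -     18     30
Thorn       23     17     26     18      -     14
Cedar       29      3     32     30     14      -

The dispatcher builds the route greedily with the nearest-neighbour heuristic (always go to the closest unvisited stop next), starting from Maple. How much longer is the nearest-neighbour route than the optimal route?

Maple: Spruce=5, Larch=13, Thorn=23, Cedar=29, Pine=32 ⇒ Spruce
Spruce: Larch=8, Thorn=18, Pine=27, Cedar=30 ⇒ Larch
Larch: Thorn=26, Pine=29, Cedar=32 ⇒ Thorn
Thorn: Cedar=14, Pine=17 ⇒ Cedar
Cedar: Pine=3 ⇒ Pine
NN route Maple → Spruce → Larch → Thorn → Cedar → Pine → Maple costs 88.
Optimal: Maple → Larch → Pine → Cedar → Thorn → Spruce → Maple costs 82 (by enumerating all 60 distinct tours).
Excess = 88 − 82 = 6.

6 min longer than the optimal tour.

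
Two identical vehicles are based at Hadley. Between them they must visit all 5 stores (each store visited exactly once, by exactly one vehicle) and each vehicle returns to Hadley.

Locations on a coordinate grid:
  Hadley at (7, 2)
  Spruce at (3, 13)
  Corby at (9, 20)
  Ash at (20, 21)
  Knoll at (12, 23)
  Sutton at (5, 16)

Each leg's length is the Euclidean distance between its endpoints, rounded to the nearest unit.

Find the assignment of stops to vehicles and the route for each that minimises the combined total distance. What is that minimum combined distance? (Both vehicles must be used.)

Minimum combined distance: 79.

Check every non-empty split of the stops between the two vehicles; for each half take its own optimal tour:
  {Spruce} + {Corby, Ash, Knoll, Sutton}: 24 + 55 = 79
  {Corby} + {Spruce, Ash, Knoll, Sutton}: 36 + 57 = 93
  {Spruce, Corby} + {Ash, Knoll, Sutton}: 39 + 55 = 94
  {Ash} + {Spruce, Corby, Knoll, Sutton}: 46 + 48 = 94
  {Spruce, Ash} + {Corby, Knoll, Sutton}: 54 + 46 = 100
  {Corby, Ash} + {Spruce, Knoll, Sutton}: 52 + 48 = 100
  … (15 splits in total)
Best: vehicle 1 Hadley → Spruce → Hadley = 24; vehicle 2 Hadley → Ash → Knoll → Corby → Sutton → Hadley = 55; combined 79.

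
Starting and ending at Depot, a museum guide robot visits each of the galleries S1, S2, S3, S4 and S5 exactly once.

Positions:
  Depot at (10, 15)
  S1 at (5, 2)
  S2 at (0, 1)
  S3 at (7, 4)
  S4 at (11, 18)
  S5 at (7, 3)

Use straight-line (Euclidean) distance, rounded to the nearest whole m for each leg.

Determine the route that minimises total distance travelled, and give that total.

Depot→S1→S2→S3→S4→S5→Depot: 14+5+8+15+16+12 = 70
Depot→S1→S2→S3→S5→S4→Depot: 14+5+8+1+16+3 = 47
Depot→S1→S2→S4→S3→S5→Depot: 14+5+20+15+1+12 = 67
Depot→S1→S2→S4→S5→S3→Depot: 14+5+20+16+1+11 = 67
Depot→S1→S2→S5→S3→S4→Depot: 14+5+7+1+15+3 = 45
Depot→S1→S2→S5→S4→S3→Depot: 14+5+7+16+15+11 = 68
Depot→S1→S3→S2→S4→S5→Depot: 14+3+8+20+16+12 = 73
Depot→S1→S3→S2→S5→S4→Depot: 14+3+8+7+16+3 = 51
Depot→S1→S3→S4→S2→S5→Depot: 14+3+15+20+7+12 = 71
Depot→S1→S3→S4→S5→S2→Depot: 14+3+15+16+7+17 = 72
Depot→S1→S3→S5→S2→S4→Depot: 14+3+1+7+20+3 = 48
Depot→S1→S3→S5→S4→S2→Depot: 14+3+1+16+20+17 = 71
Depot→S1→S4→S2→S3→S5→Depot: 14+17+20+8+1+12 = 72
Depot→S1→S4→S2→S5→S3→Depot: 14+17+20+7+1+11 = 70
… (46 more)
Depot→S3→S5→S1→S2→S4→Depot: 11+1+2+5+20+3 = 42  ← best
The minimum is 42.
One optimal route: Depot → S3 → S5 → S1 → S2 → S4 → Depot (or its reverse).

Minimum total distance: 42 m.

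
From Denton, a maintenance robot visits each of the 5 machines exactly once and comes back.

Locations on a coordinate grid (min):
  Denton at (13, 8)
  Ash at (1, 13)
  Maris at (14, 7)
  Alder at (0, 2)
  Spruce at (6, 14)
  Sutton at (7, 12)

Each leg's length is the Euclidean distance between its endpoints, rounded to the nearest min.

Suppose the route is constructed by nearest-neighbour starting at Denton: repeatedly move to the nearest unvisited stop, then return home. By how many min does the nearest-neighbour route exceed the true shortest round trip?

1 min longer than the optimal tour.

From Denton: Maris=1, Sutton=7, Spruce=9, Ash=13, Alder=14 → choose Maris (1).
From Maris: Sutton=9, Spruce=11, Ash=14, Alder=15 → choose Sutton (9).
From Sutton: Spruce=2, Ash=6, Alder=12 → choose Spruce (2).
From Spruce: Ash=5, Alder=13 → choose Ash (5).
From Ash: Alder=11 → choose Alder (11).
NN route Denton → Maris → Sutton → Spruce → Ash → Alder → Denton costs 42.
Optimal: Denton → Maris → Alder → Ash → Spruce → Sutton → Denton costs 41 (by enumerating all 60 distinct tours).
Excess = 42 − 41 = 1.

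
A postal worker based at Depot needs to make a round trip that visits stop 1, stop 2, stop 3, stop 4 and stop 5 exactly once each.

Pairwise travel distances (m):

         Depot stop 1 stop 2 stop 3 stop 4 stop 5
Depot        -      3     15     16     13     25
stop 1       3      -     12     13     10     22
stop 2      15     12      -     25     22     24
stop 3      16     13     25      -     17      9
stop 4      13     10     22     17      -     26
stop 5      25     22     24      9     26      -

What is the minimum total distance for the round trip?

Depot-stop 1-stop 2-stop 3-stop 4-stop 5-Depot: 3+12+25+17+26+25 = 108
Depot-stop 1-stop 2-stop 3-stop 5-stop 4-Depot: 3+12+25+9+26+13 = 88
Depot-stop 1-stop 2-stop 4-stop 3-stop 5-Depot: 3+12+22+17+9+25 = 88
Depot-stop 1-stop 2-stop 4-stop 5-stop 3-Depot: 3+12+22+26+9+16 = 88
Depot-stop 1-stop 2-stop 5-stop 3-stop 4-Depot: 3+12+24+9+17+13 = 78
Depot-stop 1-stop 2-stop 5-stop 4-stop 3-Depot: 3+12+24+26+17+16 = 98
Depot-stop 1-stop 3-stop 2-stop 4-stop 5-Depot: 3+13+25+22+26+25 = 114
Depot-stop 1-stop 3-stop 2-stop 5-stop 4-Depot: 3+13+25+24+26+13 = 104
Depot-stop 1-stop 3-stop 4-stop 2-stop 5-Depot: 3+13+17+22+24+25 = 104
Depot-stop 1-stop 3-stop 4-stop 5-stop 2-Depot: 3+13+17+26+24+15 = 98
Depot-stop 1-stop 3-stop 5-stop 2-stop 4-Depot: 3+13+9+24+22+13 = 84
Depot-stop 1-stop 3-stop 5-stop 4-stop 2-Depot: 3+13+9+26+22+15 = 88
Depot-stop 1-stop 4-stop 2-stop 3-stop 5-Depot: 3+10+22+25+9+25 = 94
Depot-stop 1-stop 4-stop 2-stop 5-stop 3-Depot: 3+10+22+24+9+16 = 84
… (46 more)
The minimum is 78.
One optimal route: Depot → stop 1 → stop 2 → stop 5 → stop 3 → stop 4 → Depot (or its reverse).

78 m — the shortest possible round trip.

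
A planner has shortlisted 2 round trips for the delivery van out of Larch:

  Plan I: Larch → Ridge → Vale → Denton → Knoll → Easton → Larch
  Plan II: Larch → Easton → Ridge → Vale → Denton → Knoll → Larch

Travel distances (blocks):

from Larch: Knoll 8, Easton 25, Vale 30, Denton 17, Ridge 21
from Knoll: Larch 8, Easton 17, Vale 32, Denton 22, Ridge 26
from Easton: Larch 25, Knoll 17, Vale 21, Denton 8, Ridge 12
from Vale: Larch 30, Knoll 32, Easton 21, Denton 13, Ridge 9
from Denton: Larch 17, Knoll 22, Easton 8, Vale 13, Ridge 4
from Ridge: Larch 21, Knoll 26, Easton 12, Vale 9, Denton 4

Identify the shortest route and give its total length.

Plan I: 21 + 9 + 13 + 22 + 17 + 25 = 107
Plan II: 25 + 12 + 9 + 13 + 22 + 8 = 89

Shortest is Plan II, total 89 blocks.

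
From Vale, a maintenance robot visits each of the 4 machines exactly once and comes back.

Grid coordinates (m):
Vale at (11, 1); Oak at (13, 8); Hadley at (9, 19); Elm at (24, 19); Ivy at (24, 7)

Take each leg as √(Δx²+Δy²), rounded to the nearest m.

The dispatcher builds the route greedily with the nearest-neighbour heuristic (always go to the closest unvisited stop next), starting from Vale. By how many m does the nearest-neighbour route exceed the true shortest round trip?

The nearest-neighbour route is 3 m longer than optimal.

From Vale: Oak=7, Ivy=14, Hadley=18, Elm=22 → choose Oak (7).
From Oak: Ivy=11, Hadley=12, Elm=16 → choose Ivy (11).
From Ivy: Elm=12, Hadley=19 → choose Elm (12).
From Elm: Hadley=15 → choose Hadley (15).
NN route Vale → Oak → Ivy → Elm → Hadley → Vale costs 63.
Optimal: Vale → Oak → Hadley → Elm → Ivy → Vale costs 60 (by enumerating all 12 distinct tours).
Excess = 63 − 60 = 3.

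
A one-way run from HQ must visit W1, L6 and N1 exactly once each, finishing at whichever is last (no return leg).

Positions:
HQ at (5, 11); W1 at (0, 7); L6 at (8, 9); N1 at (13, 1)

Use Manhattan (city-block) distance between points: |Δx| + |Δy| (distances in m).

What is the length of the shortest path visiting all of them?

There are 3! = 6 possible orderings.
HQ - W1 - L6 - N1: 9+10+13 = 32
HQ - W1 - N1 - L6: 9+19+13 = 41
HQ - L6 - W1 - N1: 5+10+19 = 34
HQ - L6 - N1 - W1: 5+13+19 = 37
HQ - N1 - W1 - L6: 18+19+10 = 47
HQ - N1 - L6 - W1: 18+13+10 = 41
The minimum is 32.
One shortest path: HQ → W1 → L6 → N1.

Minimum one-way distance = 32 m.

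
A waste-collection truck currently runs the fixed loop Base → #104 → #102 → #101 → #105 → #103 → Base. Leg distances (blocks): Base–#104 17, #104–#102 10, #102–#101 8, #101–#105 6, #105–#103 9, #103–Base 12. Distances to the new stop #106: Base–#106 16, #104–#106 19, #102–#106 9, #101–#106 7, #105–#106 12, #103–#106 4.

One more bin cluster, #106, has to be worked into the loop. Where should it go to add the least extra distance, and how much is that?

Insertion cost between consecutive stops i–j is d(i,#106) + d(#106,j) − d(i,j):
  between Base and #104: 16 + 19 − 17 = 18
  between #104 and #102: 19 + 9 − 10 = 18
  between #102 and #101: 9 + 7 − 8 = 8
  between #101 and #105: 7 + 12 − 6 = 13
  between #105 and #103: 12 + 4 − 9 = 7
  between #103 and Base: 4 + 16 − 12 = 8
Cheapest insertion is between #105 and #103, adding 7.
New total = 62 + 7 = 69.

+7 blocks — insert #106 between #105 and #103.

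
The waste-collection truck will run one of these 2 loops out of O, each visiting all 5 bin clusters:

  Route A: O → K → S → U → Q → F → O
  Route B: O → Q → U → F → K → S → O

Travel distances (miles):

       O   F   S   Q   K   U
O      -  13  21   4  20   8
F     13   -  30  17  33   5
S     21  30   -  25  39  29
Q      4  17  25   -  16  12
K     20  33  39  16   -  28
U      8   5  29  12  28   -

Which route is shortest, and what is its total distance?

Route A: 20 + 39 + 29 + 12 + 17 + 13 = 130
Route B: 4 + 12 + 5 + 33 + 39 + 21 = 114

Shortest is Route B, total 114 miles.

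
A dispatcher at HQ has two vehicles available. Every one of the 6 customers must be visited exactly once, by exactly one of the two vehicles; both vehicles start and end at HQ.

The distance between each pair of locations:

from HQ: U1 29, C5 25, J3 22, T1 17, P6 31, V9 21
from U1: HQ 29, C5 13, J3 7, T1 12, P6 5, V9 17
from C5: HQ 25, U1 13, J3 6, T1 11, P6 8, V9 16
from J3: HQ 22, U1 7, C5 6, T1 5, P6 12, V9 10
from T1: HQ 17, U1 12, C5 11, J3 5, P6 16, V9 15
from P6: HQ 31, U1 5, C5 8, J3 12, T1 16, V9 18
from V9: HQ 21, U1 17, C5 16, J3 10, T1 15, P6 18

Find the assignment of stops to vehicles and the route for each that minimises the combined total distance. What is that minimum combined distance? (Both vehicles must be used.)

There are 2^5 − 1 = 31 ways to divide the 6 stops into two non-empty groups. For each, the best each vehicle can do is its own shortest tour through its group:
  {U1} + {C5, J3, T1, P6, V9}: 58 + 75 = 133
  {C5} + {U1, J3, T1, P6, V9}: 50 + 73 = 123
  {U1, C5} + {J3, T1, P6, V9}: 67 + 73 = 140
  {J3} + {U1, C5, T1, P6, V9}: 44 + 79 = 123
  {U1, J3} + {C5, T1, P6, V9}: 58 + 75 = 133
  {C5, J3} + {U1, T1, P6, V9}: 53 + 73 = 126
  … (31 splits in total)
  {U1, C5, J3, T1, P6} + {V9}: 67 + 42 = 109  ← best
Best: vehicle 1 HQ → C5 → P6 → U1 → J3 → T1 → HQ = 67; vehicle 2 HQ → V9 → HQ = 42; combined 109.

109 — the smallest possible combined total.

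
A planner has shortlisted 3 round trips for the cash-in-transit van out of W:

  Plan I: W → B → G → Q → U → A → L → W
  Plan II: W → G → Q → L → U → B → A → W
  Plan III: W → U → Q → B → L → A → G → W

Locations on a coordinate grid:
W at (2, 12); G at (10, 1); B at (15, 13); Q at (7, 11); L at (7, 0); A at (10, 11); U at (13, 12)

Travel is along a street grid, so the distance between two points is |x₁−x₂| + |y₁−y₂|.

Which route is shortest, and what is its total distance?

Shortest is Plan II, total 80.

Plan I: 14 + 17 + 13 + 7 + 4 + 14 + 17 = 86
Plan II: 19 + 13 + 11 + 18 + 3 + 7 + 9 = 80
Plan III: 11 + 7 + 10 + 21 + 14 + 10 + 19 = 92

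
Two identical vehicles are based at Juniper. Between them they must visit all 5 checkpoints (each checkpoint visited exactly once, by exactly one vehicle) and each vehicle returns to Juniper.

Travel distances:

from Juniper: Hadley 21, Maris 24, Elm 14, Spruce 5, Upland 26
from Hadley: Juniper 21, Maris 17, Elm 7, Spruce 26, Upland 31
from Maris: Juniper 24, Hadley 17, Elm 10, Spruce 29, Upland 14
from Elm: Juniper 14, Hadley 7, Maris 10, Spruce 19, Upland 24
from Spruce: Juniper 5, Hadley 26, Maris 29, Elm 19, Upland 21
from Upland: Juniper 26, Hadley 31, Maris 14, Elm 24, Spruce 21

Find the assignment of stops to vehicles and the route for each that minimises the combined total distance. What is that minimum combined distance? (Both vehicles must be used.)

Minimum combined distance: 88.

Check every non-empty split of the stops between the two vehicles; for each half take its own optimal tour:
  {Hadley} + {Maris, Elm, Spruce, Upland}: 42 + 64 = 106
  {Maris} + {Hadley, Elm, Spruce, Upland}: 48 + 78 = 126
  {Hadley, Maris} + {Elm, Spruce, Upland}: 62 + 64 = 126
  {Elm} + {Hadley, Maris, Spruce, Upland}: 28 + 78 = 106
  {Hadley, Elm} + {Maris, Spruce, Upland}: 42 + 64 = 106
  {Maris, Elm} + {Hadley, Spruce, Upland}: 48 + 78 = 126
  … (15 splits in total)
  {Spruce} + {Hadley, Maris, Elm, Upland}: 10 + 78 = 88  ← best
Best: vehicle 1 Juniper → Spruce → Juniper = 10; vehicle 2 Juniper → Hadley → Elm → Maris → Upland → Juniper = 78; combined 88.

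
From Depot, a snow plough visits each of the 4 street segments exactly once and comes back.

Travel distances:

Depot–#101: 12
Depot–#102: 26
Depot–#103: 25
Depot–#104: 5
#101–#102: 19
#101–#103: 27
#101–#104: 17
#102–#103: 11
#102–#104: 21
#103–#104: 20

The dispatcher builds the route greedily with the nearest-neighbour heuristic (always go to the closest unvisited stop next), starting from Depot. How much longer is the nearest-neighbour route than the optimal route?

Depot: #104=5, #101=12, #103=25, #102=26 ⇒ #104
#104: #101=17, #103=20, #102=21 ⇒ #101
#101: #102=19, #103=27 ⇒ #102
#102: #103=11 ⇒ #103
NN route Depot → #104 → #101 → #102 → #103 → Depot costs 77.
Optimal: Depot → #101 → #102 → #103 → #104 → Depot costs 67 (by enumerating all 12 distinct tours).
Excess = 77 − 67 = 10.

The nearest-neighbour route is 10 longer than optimal.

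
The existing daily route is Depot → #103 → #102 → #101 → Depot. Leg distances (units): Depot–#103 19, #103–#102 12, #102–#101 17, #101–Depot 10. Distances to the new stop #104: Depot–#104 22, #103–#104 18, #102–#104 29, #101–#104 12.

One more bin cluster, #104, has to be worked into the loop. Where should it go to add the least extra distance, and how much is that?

Adding 21 by placing #104 on the Depot–#103 leg.

Insertion cost between consecutive stops i–j is d(i,#104) + d(#104,j) − d(i,j):
  between Depot and #103: 22 + 18 − 19 = 21
  between #103 and #102: 18 + 29 − 12 = 35
  between #102 and #101: 29 + 12 − 17 = 24
  between #101 and Depot: 12 + 22 − 10 = 24
Cheapest insertion is between Depot and #103, adding 21.
New total = 58 + 21 = 79.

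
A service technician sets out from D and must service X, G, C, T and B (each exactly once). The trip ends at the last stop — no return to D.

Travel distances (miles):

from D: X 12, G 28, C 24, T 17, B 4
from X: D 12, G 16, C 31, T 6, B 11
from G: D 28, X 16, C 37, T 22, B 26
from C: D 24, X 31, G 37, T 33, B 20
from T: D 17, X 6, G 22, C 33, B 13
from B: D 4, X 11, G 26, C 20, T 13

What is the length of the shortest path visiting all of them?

Shortest open route: 76 miles.

There are 5! = 120 possible orderings.
D→X→G→C→T→B: 12+16+37+33+13 = 111
D→X→G→C→B→T: 12+16+37+20+13 = 98
D→X→G→T→C→B: 12+16+22+33+20 = 103
D→X→G→T→B→C: 12+16+22+13+20 = 83
D→X→G→B→C→T: 12+16+26+20+33 = 107
D→X→G→B→T→C: 12+16+26+13+33 = 100
D→X→C→G→T→B: 12+31+37+22+13 = 115
D→X→C→G→B→T: 12+31+37+26+13 = 119
D→X→C→T→G→B: 12+31+33+22+26 = 124
D→X→C→T→B→G: 12+31+33+13+26 = 115
D→X→C→B→G→T: 12+31+20+26+22 = 111
D→X→C→B→T→G: 12+31+20+13+22 = 98
D→X→T→G→C→B: 12+6+22+37+20 = 97
D→X→T→G→B→C: 12+6+22+26+20 = 86
… (106 more)
D→B→T→X→G→C: 4+13+6+16+37 = 76  ← best
The minimum is 76.
One shortest path: D → B → T → X → G → C.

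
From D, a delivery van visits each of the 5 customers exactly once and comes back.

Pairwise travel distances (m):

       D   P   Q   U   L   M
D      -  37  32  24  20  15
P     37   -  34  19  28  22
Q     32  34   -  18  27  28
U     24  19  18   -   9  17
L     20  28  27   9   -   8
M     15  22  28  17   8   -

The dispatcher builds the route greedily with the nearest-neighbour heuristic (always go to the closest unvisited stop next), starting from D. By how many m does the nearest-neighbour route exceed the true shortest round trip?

From D: M=15, L=20, U=24, Q=32, P=37 → choose M (15).
From M: L=8, U=17, P=22, Q=28 → choose L (8).
From L: U=9, Q=27, P=28 → choose U (9).
From U: Q=18, P=19 → choose Q (18).
From Q: P=34 → choose P (34).
NN route D → M → L → U → Q → P → D costs 121.
Optimal: D → Q → P → U → L → M → D costs 117 (by enumerating all 60 distinct tours).
Excess = 121 − 117 = 4.

The nearest-neighbour route is 4 m longer than optimal.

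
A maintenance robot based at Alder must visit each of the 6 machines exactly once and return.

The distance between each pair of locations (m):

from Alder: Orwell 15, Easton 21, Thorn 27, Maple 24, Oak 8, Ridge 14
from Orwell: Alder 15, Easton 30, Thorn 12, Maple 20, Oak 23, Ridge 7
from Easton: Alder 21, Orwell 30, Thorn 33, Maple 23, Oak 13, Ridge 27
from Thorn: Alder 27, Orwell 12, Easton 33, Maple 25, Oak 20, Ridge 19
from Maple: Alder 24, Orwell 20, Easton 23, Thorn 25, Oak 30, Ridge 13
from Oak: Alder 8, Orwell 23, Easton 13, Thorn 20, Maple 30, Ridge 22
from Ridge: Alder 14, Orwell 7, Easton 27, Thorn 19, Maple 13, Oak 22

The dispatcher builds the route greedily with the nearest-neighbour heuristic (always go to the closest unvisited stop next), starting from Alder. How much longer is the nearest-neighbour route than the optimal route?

Alder: Oak=8, Ridge=14, Orwell=15, Easton=21, Maple=24, Thorn=27 ⇒ Oak
Oak: Easton=13, Thorn=20, Ridge=22, Orwell=23, Maple=30 ⇒ Easton
Easton: Maple=23, Ridge=27, Orwell=30, Thorn=33 ⇒ Maple
Maple: Ridge=13, Orwell=20, Thorn=25 ⇒ Ridge
Ridge: Orwell=7, Thorn=19 ⇒ Orwell
Orwell: Thorn=12 ⇒ Thorn
NN route Alder → Oak → Easton → Maple → Ridge → Orwell → Thorn → Alder costs 103.
Optimal: Alder → Oak → Easton → Maple → Thorn → Orwell → Ridge → Alder costs 102 (by enumerating all 360 distinct tours).
Excess = 103 − 102 = 1.

Excess over optimum: 1 m.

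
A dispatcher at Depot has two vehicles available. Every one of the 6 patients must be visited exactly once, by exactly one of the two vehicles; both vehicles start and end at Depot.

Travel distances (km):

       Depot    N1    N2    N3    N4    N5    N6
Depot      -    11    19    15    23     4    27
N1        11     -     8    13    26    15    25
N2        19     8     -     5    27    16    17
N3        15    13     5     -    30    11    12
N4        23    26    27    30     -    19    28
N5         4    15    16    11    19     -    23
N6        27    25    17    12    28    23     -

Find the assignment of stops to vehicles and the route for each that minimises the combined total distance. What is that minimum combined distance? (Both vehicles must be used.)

There are 2^5 − 1 = 31 ways to divide the 6 stops into two non-empty groups. For each, the best each vehicle can do is its own shortest tour through its group:
  {N1} + {N2, N3, N4, N5, N6}: 22 + 87 = 109
  {N2} + {N1, N3, N4, N5, N6}: 38 + 87 = 125
  {N1, N2} + {N3, N4, N5, N6}: 38 + 78 = 116
  {N3} + {N1, N2, N4, N5, N6}: 30 + 87 = 117
  {N1, N3} + {N2, N4, N5, N6}: 39 + 87 = 126
  {N2, N3} + {N1, N4, N5, N6}: 39 + 87 = 126
  … (31 splits in total)
  {N5} + {N1, N2, N3, N4, N6}: 8 + 87 = 95  ← best
Best: vehicle 1 Depot → N5 → Depot = 8; vehicle 2 Depot → N1 → N2 → N3 → N6 → N4 → Depot = 87; combined 95.

Minimum combined distance: 95 km.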